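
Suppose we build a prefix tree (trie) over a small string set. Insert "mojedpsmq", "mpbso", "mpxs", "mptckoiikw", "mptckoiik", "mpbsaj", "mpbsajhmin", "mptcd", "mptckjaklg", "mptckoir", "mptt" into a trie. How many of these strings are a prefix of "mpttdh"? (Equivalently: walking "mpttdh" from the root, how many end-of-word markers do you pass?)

1

Check each prefix of "mpttdh" against the stored set — each match is an end-marker on the path.
Prefixes of the query that are stored words: "mptt"
Count: 1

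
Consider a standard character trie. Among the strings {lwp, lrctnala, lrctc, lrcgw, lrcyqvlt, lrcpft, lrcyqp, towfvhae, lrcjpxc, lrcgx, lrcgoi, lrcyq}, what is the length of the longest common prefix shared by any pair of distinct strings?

5

The deepest shared node is where two words last agree before diverging.
"lrcyq" and "lrcyqp" agree on "lrcyq" (5 characters) before diverging; nothing deeper is shared.
Longest shared-prefix length: 5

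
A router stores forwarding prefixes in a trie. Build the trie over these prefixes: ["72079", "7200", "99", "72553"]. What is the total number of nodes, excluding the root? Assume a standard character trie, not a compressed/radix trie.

11

Count nodes per top-level branch (shared prefixes stored once):
  '7'-branch (7200, 72079, 72553): 9 nodes
  '9'-branch (99): 2 nodes
Sum: 11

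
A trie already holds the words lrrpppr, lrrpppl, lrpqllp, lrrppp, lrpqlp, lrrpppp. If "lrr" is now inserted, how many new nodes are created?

0

"lrr" is already a full path in the trie; only an end-marker is added.
No new nodes are needed: 0.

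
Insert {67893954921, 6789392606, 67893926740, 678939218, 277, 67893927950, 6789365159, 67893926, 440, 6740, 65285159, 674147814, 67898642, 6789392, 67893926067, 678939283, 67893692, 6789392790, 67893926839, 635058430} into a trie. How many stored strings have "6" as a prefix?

Walk to "6"; the words in its subtree are exactly those with that prefix.
Matches: "635058430", "65285159", "6740", "674147814", "6789365159", "67893692", "6789392", "678939218", "67893926", "6789392606", "67893926067", "67893926740", "67893926839", "6789392790", "67893927950", "678939283", "67893954921", "67898642"
Count: 18

18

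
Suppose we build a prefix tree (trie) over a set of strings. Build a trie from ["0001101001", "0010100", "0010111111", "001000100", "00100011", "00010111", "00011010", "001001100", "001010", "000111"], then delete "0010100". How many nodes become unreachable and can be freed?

1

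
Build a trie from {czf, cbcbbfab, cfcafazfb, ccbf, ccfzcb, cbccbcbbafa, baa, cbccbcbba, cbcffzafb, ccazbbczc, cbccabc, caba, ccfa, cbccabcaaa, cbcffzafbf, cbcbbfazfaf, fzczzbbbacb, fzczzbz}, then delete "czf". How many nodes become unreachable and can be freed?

2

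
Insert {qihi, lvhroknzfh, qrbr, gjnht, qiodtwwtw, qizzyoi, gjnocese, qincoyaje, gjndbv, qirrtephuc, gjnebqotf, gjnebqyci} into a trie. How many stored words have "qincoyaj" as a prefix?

Filter for entries beginning with "qincoyaj":
Words under "qincoyaj": qincoyaje
Count: 1

1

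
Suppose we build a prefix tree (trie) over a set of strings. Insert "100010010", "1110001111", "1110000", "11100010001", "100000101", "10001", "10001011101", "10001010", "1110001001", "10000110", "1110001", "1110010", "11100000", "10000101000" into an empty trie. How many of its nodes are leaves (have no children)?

A leaf is a node with no children — equivalently, the end of a word that is not a proper prefix of any other stored word.
Those words: "100000101", "10000101000", "10000110", "100010010", "10001010", "10001011101", "11100000", "11100010001", "1110001001", "1110001111", "1110010"
Leaf count: 11

11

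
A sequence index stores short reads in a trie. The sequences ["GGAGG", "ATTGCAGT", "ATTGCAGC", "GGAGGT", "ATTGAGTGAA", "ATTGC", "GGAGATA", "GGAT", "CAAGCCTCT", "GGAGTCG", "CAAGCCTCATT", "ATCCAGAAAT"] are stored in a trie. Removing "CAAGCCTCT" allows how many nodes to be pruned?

1

A node on "CAAGCCTCT"'s path can go only if nothing else ends at it or branches off below it.
The suffix "T" (1 node) is used only by "CAAGCCTCT"; the node for "CAAGCCTC" still has the child "A", so pruning stops there.
Nodes removed: 1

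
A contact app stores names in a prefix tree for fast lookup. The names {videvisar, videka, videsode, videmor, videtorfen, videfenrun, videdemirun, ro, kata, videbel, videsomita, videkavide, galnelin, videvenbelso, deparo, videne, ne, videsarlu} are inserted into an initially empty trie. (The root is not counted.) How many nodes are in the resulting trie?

83

Count nodes per top-level branch (shared prefixes stored once):
  'd'-branch (deparo): 6 nodes
  'g'-branch (galnelin): 8 nodes
  'k'-branch (kata): 4 nodes
  'n'-branch (ne): 2 nodes
  'r'-branch (ro): 2 nodes
  'v'-branch (videbel, videdemirun, videfenrun, videka, videkavide, videmor, videne, videsarlu, videsode, videsomita, videtorfen, videvenbelso, videvisar): 61 nodes
Sum: 83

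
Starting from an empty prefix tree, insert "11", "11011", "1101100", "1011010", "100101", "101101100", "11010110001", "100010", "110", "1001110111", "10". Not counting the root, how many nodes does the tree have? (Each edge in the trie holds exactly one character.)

36

Trie structure (* marks end of a word):
(root)
└─ 1
   ├─ 0 *
   │  ├─ 0
   │  │  ├─ 0
   │  │  │  └─ 1
   │  │  │     └─ 0 *
   │  │  └─ 1
   │  │     ├─ 0
   │  │     │  └─ 1 *
   │  │     └─ 1
   │  │        └─ 1
   │  │           └─ 0
   │  │              └─ 1
   │  │                 └─ 1
   │  │                    └─ 1 *
   │  └─ 1
   │     └─ 1
   │        └─ 0
   │           └─ 1
   │              ├─ 0 *
   │              └─ 1
   │                 └─ 0
   │                    └─ 0 *
   └─ 1 *
      └─ 0 *
         └─ 1
            ├─ 0
            │  └─ 1
            │     └─ 1
            │        └─ 0
            │           └─ 0
            │              └─ 0
            │                 └─ 1 *
            └─ 1 *
               └─ 0
                  └─ 0 *
Counting every labelled node above: 36.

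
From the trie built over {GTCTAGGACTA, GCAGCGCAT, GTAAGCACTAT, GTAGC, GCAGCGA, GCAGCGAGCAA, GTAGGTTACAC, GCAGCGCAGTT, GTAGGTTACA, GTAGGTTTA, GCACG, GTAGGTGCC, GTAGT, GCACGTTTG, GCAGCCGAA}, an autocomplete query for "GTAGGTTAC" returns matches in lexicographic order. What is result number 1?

Words with prefix "GTAGGTTAC", in lexicographic order: "GTAGGTTACA", "GTAGGTTACAC"
Position 1: GTAGGTTACA

GTAGGTTACA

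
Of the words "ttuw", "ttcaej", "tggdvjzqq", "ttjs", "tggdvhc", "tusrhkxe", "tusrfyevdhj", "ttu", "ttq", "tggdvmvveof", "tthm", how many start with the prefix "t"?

11

Walk to "t"; the words in its subtree are exactly those with that prefix.
Matches: "tggdvhc", "tggdvjzqq", "tggdvmvveof", "ttcaej", "tthm", "ttjs", "ttq", "ttu", "ttuw", "tusrfyevdhj", "tusrhkxe"
Count: 11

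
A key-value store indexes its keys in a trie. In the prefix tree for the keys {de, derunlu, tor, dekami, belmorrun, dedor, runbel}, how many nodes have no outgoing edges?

6

A leaf is a node with no children — equivalently, the end of a word that is not a proper prefix of any other stored word.
Those words: "belmorrun", "dedor", "dekami", "derunlu", "runbel", "tor"
Leaf count: 6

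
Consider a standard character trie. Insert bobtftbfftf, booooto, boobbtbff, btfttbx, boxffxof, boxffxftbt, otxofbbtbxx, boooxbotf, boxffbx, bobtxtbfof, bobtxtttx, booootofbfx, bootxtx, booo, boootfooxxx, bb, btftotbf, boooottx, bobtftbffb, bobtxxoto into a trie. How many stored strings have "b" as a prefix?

Traverse to the node for "b", then collect every word in that subtree.
Matches: "bb", "bobtftbffb", "bobtftbfftf", "bobtxtbfof", "bobtxtttx", "bobtxxoto", "boobbtbff", "booo", "booooto", "booootofbfx", "boooottx", "boootfooxxx", "boooxbotf", "bootxtx", "boxffbx", "boxffxftbt", "boxffxof", "btftotbf", "btfttbx"
Count: 19

19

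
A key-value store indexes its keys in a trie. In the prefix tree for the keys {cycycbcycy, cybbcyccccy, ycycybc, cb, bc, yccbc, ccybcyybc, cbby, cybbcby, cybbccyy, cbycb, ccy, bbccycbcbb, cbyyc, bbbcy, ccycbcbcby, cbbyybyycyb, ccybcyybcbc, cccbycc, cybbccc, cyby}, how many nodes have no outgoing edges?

A leaf is a node with no children — equivalently, the end of a word that is not a proper prefix of any other stored word.
Those words: "bbbcy", "bbccycbcbb", "bc", "cbbyybyycyb", "cbycb", "cbyyc", "cccbycc", "ccybcyybcbc", "ccycbcbcby", "cybbcby", "cybbccc", "cybbccyy", "cybbcyccccy", "cyby", "cycycbcycy", "yccbc", "ycycybc"
Leaf count: 17

17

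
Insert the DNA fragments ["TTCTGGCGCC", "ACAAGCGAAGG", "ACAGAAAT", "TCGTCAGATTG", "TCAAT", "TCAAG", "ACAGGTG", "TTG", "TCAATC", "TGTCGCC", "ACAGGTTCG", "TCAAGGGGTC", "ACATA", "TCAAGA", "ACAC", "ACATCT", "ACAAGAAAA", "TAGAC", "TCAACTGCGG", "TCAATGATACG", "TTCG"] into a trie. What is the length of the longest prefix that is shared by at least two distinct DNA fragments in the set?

The deepest shared node is where two words last agree before diverging.
"ACAGGTG" and "ACAGGTTCG" agree on "ACAGGT" (6 characters) before diverging; nothing deeper is shared.
Longest shared-prefix length: 6

6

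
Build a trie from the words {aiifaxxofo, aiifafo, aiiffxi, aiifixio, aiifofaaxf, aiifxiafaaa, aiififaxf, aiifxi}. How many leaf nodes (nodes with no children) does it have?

7

Leaves are exactly the stored words that no other stored word extends.
Those words: "aiifafo", "aiifaxxofo", "aiiffxi", "aiififaxf", "aiifixio", "aiifofaaxf", "aiifxiafaaa"
Leaf count: 7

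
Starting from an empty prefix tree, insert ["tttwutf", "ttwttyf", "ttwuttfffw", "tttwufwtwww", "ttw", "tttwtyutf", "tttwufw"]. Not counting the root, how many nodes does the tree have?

30

Count nodes per top-level branch (shared prefixes stored once):
  't'-branch (tttwtyutf, tttwufw, tttwufwtwww, tttwutf, ttw, ttwttyf, ttwuttfffw): 30 nodes
Sum: 30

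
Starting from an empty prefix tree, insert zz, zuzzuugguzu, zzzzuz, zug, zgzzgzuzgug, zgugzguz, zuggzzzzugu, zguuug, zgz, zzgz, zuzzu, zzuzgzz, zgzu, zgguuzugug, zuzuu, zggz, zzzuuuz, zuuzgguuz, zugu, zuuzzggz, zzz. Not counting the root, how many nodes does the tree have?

79

Trace insertions, counting only characters that open a new branch:
  "zz" → 2 new (z, z)
  "zuzzuugguzu" → prefix "z" already present; 10 new (u, z, z, u, u, g, g, u, z, u)
  "zzzzuz" → prefix "zz" already present; 4 new (z, z, u, z)
  "zug" → prefix "zu" already present; 1 new (g)
  "zgzzgzuzgug" → prefix "z" already present; 10 new (g, z, z, g, z, u, z, g, u, g)
  "zgugzguz" → prefix "zg" already present; 6 new (u, g, z, g, u, z)
  "zuggzzzzugu" → prefix "zug" already present; 8 new (g, z, z, z, z, u, g, u)
  "zguuug" → prefix "zgu" already present; 3 new (u, u, g)
  "zgz" → prefix "zgz" already present; 0 new (none)
  "zzgz" → prefix "zz" already present; 2 new (g, z)
  "zuzzu" → prefix "zuzzu" already present; 0 new (none)
  "zzuzgzz" → prefix "zz" already present; 5 new (u, z, g, z, z)
  "zgzu" → prefix "zgz" already present; 1 new (u)
  "zgguuzugug" → prefix "zg" already present; 8 new (g, u, u, z, u, g, u, g)
  "zuzuu" → prefix "zuz" already present; 2 new (u, u)
  "zggz" → prefix "zgg" already present; 1 new (z)
  "zzzuuuz" → prefix "zzz" already present; 4 new (u, u, u, z)
  "zuuzgguuz" → prefix "zu" already present; 7 new (u, z, g, g, u, u, z)
  "zugu" → prefix "zug" already present; 1 new (u)
  "zuuzzggz" → prefix "zuuz" already present; 4 new (z, g, g, z)
  "zzz" → prefix "zzz" already present; 0 new (none)
Total nodes = 2 + 10 + 4 + 1 + 10 + 6 + 8 + 3 + 0 + 2 + 0 + 5 + 1 + 8 + 2 + 1 + 4 + 7 + 1 + 4 + 0 = 79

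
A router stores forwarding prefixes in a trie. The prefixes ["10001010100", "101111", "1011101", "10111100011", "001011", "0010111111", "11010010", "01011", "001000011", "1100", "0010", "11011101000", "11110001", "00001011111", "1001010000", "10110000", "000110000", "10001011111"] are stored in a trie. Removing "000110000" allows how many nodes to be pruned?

Walk "000110000" from the leaf back toward the root, removing each node that no remaining word uses.
The suffix "110000" (6 nodes) is used only by "000110000"; the node for "000" still has the child "0", so pruning stops there.
Nodes removed: 6

6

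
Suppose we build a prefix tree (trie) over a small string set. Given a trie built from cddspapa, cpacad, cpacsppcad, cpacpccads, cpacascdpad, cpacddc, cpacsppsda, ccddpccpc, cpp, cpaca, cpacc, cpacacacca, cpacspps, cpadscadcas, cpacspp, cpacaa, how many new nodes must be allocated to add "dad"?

"dad" shares no prefix with any stored word, so all 3 characters open new nodes.
3 − 0 = 3 new nodes.

3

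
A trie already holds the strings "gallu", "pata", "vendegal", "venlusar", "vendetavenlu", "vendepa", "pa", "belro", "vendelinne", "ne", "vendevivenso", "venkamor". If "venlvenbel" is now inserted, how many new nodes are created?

6

Walking "venlvenbel" from the root, the first 4 characters ("venl") follow existing edges; "v" is the first miss.
So 10 − 4 = 6 new nodes.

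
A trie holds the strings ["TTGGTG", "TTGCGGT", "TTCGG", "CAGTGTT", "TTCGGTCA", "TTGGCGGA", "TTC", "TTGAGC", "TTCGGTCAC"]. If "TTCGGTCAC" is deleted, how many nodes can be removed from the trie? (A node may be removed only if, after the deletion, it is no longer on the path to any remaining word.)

1

After clearing the end-marker at "TTCGGTCAC", prune upward until reaching a node still needed by another word.
The suffix "C" (1 node) is used only by "TTCGGTCAC"; "TTCGGTCA" is itself a stored word, so pruning stops there.
Nodes removed: 1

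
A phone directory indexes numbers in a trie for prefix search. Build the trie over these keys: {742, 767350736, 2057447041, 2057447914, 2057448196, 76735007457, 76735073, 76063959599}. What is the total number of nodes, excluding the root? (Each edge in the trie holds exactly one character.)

Insert word by word; a character creates a node only if that edge doesn't already exist:
  "742" → 3 new (7, 4, 2)
  "767350736" → prefix "7" already present; 8 new (6, 7, 3, 5, 0, 7, 3, 6)
  "2057447041" → 10 new (2, 0, 5, 7, 4, 4, 7, 0, 4, 1)
  "2057447914" → prefix "2057447" already present; 3 new (9, 1, 4)
  "2057448196" → prefix "205744" already present; 4 new (8, 1, 9, 6)
  "76735007457" → prefix "767350" already present; 5 new (0, 7, 4, 5, 7)
  "76735073" → prefix "76735073" already present; 0 new (none)
  "76063959599" → prefix "76" already present; 9 new (0, 6, 3, 9, 5, 9, 5, 9, 9)
Total nodes = 3 + 8 + 10 + 3 + 4 + 5 + 0 + 9 = 42

42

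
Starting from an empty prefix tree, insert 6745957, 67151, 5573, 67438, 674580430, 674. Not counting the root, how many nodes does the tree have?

Trie structure (* marks end of a word):
(root)
├─ 5
│  └─ 5
│     └─ 7
│        └─ 3 *
└─ 6
   └─ 7
      ├─ 1
      │  └─ 5
      │     └─ 1 *
      └─ 4 *
         ├─ 3
         │  └─ 8 *
         └─ 5
            ├─ 8
            │  └─ 0
            │     └─ 4
            │        └─ 3
            │           └─ 0 *
            └─ 9
               └─ 5
                  └─ 7 *
Counting every labelled node above: 21.

21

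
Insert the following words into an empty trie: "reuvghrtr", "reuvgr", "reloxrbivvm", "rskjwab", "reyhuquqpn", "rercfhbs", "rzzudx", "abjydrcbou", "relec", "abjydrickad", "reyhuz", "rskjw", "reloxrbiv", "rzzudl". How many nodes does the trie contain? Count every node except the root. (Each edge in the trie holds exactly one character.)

63

Trace insertions, counting only characters that open a new branch:
  "reuvghrtr" → 9 new (r, e, u, v, g, h, r, t, r)
  "reuvgr" → prefix "reuvg" already present; 1 new (r)
  "reloxrbivvm" → prefix "re" already present; 9 new (l, o, x, r, b, i, v, v, m)
  "rskjwab" → prefix "r" already present; 6 new (s, k, j, w, a, b)
  "reyhuquqpn" → prefix "re" already present; 8 new (y, h, u, q, u, q, p, n)
  "rercfhbs" → prefix "re" already present; 6 new (r, c, f, h, b, s)
  "rzzudx" → prefix "r" already present; 5 new (z, z, u, d, x)
  "abjydrcbou" → 10 new (a, b, j, y, d, r, c, b, o, u)
  "relec" → prefix "rel" already present; 2 new (e, c)
  "abjydrickad" → prefix "abjydr" already present; 5 new (i, c, k, a, d)
  "reyhuz" → prefix "reyhu" already present; 1 new (z)
  "rskjw" → prefix "rskjw" already present; 0 new (none)
  "reloxrbiv" → prefix "reloxrbiv" already present; 0 new (none)
  "rzzudl" → prefix "rzzud" already present; 1 new (l)
Total nodes = 9 + 1 + 9 + 6 + 8 + 6 + 5 + 10 + 2 + 5 + 1 + 0 + 0 + 1 = 63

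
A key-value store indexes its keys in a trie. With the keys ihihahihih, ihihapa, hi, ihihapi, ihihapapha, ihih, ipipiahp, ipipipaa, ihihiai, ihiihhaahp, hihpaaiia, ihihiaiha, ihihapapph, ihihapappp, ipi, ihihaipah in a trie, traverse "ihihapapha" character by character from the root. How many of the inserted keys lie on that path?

3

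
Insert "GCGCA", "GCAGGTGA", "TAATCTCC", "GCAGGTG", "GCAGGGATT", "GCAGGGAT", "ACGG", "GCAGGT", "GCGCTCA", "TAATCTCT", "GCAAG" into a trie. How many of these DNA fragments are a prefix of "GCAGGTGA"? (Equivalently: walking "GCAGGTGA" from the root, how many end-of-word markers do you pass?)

Traverse "GCAGGTGA" character by character; count nodes along the way that are marked as word ends.
Prefixes of the query that are stored words: "GCAGGT", "GCAGGTG", "GCAGGTGA"
Count: 3

3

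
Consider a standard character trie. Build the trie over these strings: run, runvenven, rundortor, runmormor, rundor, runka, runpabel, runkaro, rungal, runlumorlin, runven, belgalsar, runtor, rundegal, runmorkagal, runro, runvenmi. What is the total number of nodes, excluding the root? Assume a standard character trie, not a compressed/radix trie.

Insert word by word; a character creates a node only if that edge doesn't already exist:
  "run" → 3 new (r, u, n)
  "runvenven" → prefix "run" already present; 6 new (v, e, n, v, e, n)
  "rundortor" → prefix "run" already present; 6 new (d, o, r, t, o, r)
  "runmormor" → prefix "run" already present; 6 new (m, o, r, m, o, r)
  "rundor" → prefix "rundor" already present; 0 new (none)
  "runka" → prefix "run" already present; 2 new (k, a)
  "runpabel" → prefix "run" already present; 5 new (p, a, b, e, l)
  "runkaro" → prefix "runka" already present; 2 new (r, o)
  "rungal" → prefix "run" already present; 3 new (g, a, l)
  "runlumorlin" → prefix "run" already present; 8 new (l, u, m, o, r, l, i, n)
  "runven" → prefix "runven" already present; 0 new (none)
  "belgalsar" → 9 new (b, e, l, g, a, l, s, a, r)
  "runtor" → prefix "run" already present; 3 new (t, o, r)
  "rundegal" → prefix "rund" already present; 4 new (e, g, a, l)
  "runmorkagal" → prefix "runmor" already present; 5 new (k, a, g, a, l)
  "runro" → prefix "run" already present; 2 new (r, o)
  "runvenmi" → prefix "runven" already present; 2 new (m, i)
Total nodes = 3 + 6 + 6 + 6 + 0 + 2 + 5 + 2 + 3 + 8 + 0 + 9 + 3 + 4 + 5 + 2 + 2 = 66

66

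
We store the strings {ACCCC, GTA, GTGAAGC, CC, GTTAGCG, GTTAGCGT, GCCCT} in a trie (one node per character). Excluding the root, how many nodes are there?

25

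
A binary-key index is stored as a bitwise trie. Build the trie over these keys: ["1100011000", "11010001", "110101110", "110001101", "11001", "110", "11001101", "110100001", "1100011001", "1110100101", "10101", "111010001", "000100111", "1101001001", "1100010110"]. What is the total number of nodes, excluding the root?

58

For each word, the new-node count is its length minus the longest prefix already in the trie:
  "1100011000" → 10 new (1, 1, 0, 0, 0, 1, 1, 0, 0, 0)
  "11010001" → prefix "110" already present; 5 new (1, 0, 0, 0, 1)
  "110101110" → prefix "11010" already present; 4 new (1, 1, 1, 0)
  "110001101" → prefix "11000110" already present; 1 new (1)
  "11001" → prefix "1100" already present; 1 new (1)
  "110" → prefix "110" already present; 0 new (none)
  "11001101" → prefix "11001" already present; 3 new (1, 0, 1)
  "110100001" → prefix "1101000" already present; 2 new (0, 1)
  "1100011001" → prefix "110001100" already present; 1 new (1)
  "1110100101" → prefix "11" already present; 8 new (1, 0, 1, 0, 0, 1, 0, 1)
  "10101" → prefix "1" already present; 4 new (0, 1, 0, 1)
  "111010001" → prefix "1110100" already present; 2 new (0, 1)
  "000100111" → 9 new (0, 0, 0, 1, 0, 0, 1, 1, 1)
  "1101001001" → prefix "110100" already present; 4 new (1, 0, 0, 1)
  "1100010110" → prefix "110001" already present; 4 new (0, 1, 1, 0)
Total nodes = 10 + 5 + 4 + 1 + 1 + 0 + 3 + 2 + 1 + 8 + 4 + 2 + 9 + 4 + 4 = 58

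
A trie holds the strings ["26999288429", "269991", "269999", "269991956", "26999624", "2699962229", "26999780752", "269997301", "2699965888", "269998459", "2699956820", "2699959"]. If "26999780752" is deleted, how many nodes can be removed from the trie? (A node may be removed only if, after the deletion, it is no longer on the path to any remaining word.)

5

Walk "26999780752" from the leaf back toward the root, removing each node that no remaining word uses.
The suffix "80752" (5 nodes) is used only by "26999780752"; the node for "269997" still has the child "3", so pruning stops there.
Nodes removed: 5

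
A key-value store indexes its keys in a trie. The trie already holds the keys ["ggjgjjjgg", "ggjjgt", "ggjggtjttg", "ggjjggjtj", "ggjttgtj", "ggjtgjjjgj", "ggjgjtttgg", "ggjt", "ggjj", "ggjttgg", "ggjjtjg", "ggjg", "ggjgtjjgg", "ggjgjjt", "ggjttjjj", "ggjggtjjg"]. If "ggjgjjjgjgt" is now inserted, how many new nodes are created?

3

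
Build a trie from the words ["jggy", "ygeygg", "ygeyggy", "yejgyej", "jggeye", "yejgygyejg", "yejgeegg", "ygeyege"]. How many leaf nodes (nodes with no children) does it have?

A leaf is a node with no children — equivalently, the end of a word that is not a proper prefix of any other stored word.
Those words: "jggeye", "jggy", "yejgeegg", "yejgyej", "yejgygyejg", "ygeyege", "ygeyggy"
Leaf count: 7

7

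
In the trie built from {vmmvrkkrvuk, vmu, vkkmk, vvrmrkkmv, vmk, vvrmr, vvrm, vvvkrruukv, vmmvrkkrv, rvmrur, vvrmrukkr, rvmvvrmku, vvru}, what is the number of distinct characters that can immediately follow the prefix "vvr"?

Follow the path "vvr" to its node, then look at its outgoing edges.
Distinct next characters after "vvr": m, u.
That node has 2 child edges.

2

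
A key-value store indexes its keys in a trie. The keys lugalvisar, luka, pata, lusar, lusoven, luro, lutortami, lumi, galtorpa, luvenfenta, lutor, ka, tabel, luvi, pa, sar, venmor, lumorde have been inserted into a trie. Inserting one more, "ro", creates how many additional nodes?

No existing word starts with "r", so every character of "ro" needs a new node.
2 − 0 = 2 new nodes.

2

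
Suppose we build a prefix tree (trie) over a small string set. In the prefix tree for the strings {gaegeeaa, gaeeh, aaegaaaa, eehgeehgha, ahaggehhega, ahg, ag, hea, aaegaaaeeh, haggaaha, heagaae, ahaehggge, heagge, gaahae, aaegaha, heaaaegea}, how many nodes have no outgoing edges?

Leaves are exactly the stored words that no other stored word extends.
Those words: "aaegaaaa", "aaegaaaeeh", "aaegaha", "ag", "ahaehggge", "ahaggehhega", "ahg", "eehgeehgha", "gaahae", "gaeeh", "gaegeeaa", "haggaaha", "heaaaegea", "heagaae", "heagge"
Leaf count: 15

15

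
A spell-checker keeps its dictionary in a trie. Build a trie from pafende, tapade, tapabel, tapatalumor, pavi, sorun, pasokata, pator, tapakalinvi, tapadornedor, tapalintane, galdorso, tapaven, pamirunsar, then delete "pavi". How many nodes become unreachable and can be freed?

2

After clearing the end-marker at "pavi", prune upward until reaching a node still needed by another word.
The suffix "vi" (2 nodes) is used only by "pavi"; the node for "pa" still has the child "f", so pruning stops there.
Nodes removed: 2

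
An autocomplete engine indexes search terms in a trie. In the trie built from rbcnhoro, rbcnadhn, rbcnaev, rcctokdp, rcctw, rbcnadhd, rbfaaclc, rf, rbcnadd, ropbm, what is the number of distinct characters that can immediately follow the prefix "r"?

4

The children of the "r" node are the distinct next characters among strings starting with "r".
Distinct next characters after "r": b, c, f, o.
That node has 4 child edges.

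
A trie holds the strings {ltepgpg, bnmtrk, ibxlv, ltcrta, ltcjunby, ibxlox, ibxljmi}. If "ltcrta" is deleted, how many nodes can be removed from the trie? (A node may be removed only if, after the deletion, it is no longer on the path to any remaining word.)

Walk "ltcrta" from the leaf back toward the root, removing each node that no remaining word uses.
The suffix "rta" (3 nodes) is used only by "ltcrta"; the node for "ltc" still has the child "j", so pruning stops there.
Nodes removed: 3

3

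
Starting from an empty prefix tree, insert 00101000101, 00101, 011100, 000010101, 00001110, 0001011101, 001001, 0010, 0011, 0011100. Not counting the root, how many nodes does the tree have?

39

Count nodes per top-level branch (shared prefixes stored once):
  '0'-branch (000010101, 00001110, 0001011101, 0010, 001001, 00101, 00101000101, 0011, 0011100, 011100): 39 nodes
Sum: 39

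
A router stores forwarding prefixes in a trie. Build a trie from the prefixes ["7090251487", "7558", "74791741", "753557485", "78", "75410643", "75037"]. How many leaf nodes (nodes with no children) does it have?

Leaves are exactly the stored words that no other stored word extends.
Those words: "7090251487", "74791741", "75037", "753557485", "75410643", "7558", "78"
Leaf count: 7

7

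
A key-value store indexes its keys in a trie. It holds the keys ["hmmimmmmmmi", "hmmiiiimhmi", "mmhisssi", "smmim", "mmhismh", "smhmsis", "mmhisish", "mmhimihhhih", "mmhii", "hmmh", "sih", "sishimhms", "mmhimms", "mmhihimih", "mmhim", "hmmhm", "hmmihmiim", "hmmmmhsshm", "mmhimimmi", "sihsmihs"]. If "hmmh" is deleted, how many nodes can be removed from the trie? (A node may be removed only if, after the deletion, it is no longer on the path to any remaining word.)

After clearing the end-marker at "hmmh", prune upward until reaching a node still needed by another word.
Every node on "hmmh" is still needed (e.g. by "hmmhm"), so nothing is freed.
Nodes removed: 0

0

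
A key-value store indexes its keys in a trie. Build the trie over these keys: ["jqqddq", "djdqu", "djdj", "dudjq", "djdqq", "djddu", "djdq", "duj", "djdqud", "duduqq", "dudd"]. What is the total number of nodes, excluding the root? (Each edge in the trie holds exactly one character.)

25

Trie structure (* marks end of a word):
(root)
├─ d
│  ├─ j
│  │  └─ d
│  │     ├─ d
│  │     │  └─ u *
│  │     ├─ j *
│  │     └─ q *
│  │        ├─ q *
│  │        └─ u *
│  │           └─ d *
│  └─ u
│     ├─ d
│     │  ├─ d *
│     │  ├─ j
│     │  │  └─ q *
│     │  └─ u
│     │     └─ q
│     │        └─ q *
│     └─ j *
└─ j
   └─ q
      └─ q
         └─ d
            └─ d
               └─ q *
Counting every labelled node above: 25.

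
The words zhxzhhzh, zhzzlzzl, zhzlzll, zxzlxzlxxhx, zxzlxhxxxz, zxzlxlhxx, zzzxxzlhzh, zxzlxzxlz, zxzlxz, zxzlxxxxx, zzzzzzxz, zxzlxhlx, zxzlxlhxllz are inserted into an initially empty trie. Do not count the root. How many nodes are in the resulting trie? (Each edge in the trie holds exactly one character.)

Insert word by word; a character creates a node only if that edge doesn't already exist:
  "zhxzhhzh" → 8 new (z, h, x, z, h, h, z, h)
  "zhzzlzzl" → prefix "zh" already present; 6 new (z, z, l, z, z, l)
  "zhzlzll" → prefix "zhz" already present; 4 new (l, z, l, l)
  "zxzlxzlxxhx" → prefix "z" already present; 10 new (x, z, l, x, z, l, x, x, h, x)
  "zxzlxhxxxz" → prefix "zxzlx" already present; 5 new (h, x, x, x, z)
  "zxzlxlhxx" → prefix "zxzlx" already present; 4 new (l, h, x, x)
  "zzzxxzlhzh" → prefix "z" already present; 9 new (z, z, x, x, z, l, h, z, h)
  "zxzlxzxlz" → prefix "zxzlxz" already present; 3 new (x, l, z)
  "zxzlxz" → prefix "zxzlxz" already present; 0 new (none)
  "zxzlxxxxx" → prefix "zxzlx" already present; 4 new (x, x, x, x)
  "zzzzzzxz" → prefix "zzz" already present; 5 new (z, z, z, x, z)
  "zxzlxhlx" → prefix "zxzlxh" already present; 2 new (l, x)
  "zxzlxlhxllz" → prefix "zxzlxlhx" already present; 3 new (l, l, z)
Total nodes = 8 + 6 + 4 + 10 + 5 + 4 + 9 + 3 + 0 + 4 + 5 + 2 + 3 = 63

63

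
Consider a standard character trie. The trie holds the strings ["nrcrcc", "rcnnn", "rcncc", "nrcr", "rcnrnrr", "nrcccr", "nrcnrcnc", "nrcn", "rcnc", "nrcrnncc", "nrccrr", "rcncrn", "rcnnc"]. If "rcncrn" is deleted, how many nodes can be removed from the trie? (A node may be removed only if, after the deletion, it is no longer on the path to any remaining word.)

2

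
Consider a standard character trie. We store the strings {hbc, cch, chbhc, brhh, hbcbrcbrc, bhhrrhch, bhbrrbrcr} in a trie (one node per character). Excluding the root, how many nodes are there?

Trie structure (* marks end of a word):
(root)
├─ b
│  ├─ h
│  │  ├─ b
│  │  │  └─ r
│  │  │     └─ r
│  │  │        └─ b
│  │  │           └─ r
│  │  │              └─ c
│  │  │                 └─ r *
│  │  └─ h
│  │     └─ r
│  │        └─ r
│  │           └─ h
│  │              └─ c
│  │                 └─ h *
│  └─ r
│     └─ h
│        └─ h *
├─ c
│  ├─ c
│  │  └─ h *
│  └─ h
│     └─ b
│        └─ h
│           └─ c *
└─ h
   └─ b
      └─ c *
         └─ b
            └─ r
               └─ c
                  └─ b
                     └─ r
                        └─ c *
Counting every labelled node above: 34.

34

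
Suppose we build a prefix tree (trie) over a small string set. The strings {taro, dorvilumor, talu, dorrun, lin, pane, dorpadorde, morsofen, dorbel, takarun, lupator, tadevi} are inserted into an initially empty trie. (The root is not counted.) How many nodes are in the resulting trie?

59

Count nodes per top-level branch (shared prefixes stored once):
  'd'-branch (dorbel, dorpadorde, dorrun, dorvilumor): 23 nodes
  'l'-branch (lin, lupator): 9 nodes
  'm'-branch (morsofen): 8 nodes
  'p'-branch (pane): 4 nodes
  't'-branch (tadevi, takarun, talu, taro): 15 nodes
Sum: 59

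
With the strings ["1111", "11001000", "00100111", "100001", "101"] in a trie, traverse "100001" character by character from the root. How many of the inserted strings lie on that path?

Check each prefix of "100001" against the stored set — each match is an end-marker on the path.
Prefixes of the query that are stored words: "100001"
Count: 1

1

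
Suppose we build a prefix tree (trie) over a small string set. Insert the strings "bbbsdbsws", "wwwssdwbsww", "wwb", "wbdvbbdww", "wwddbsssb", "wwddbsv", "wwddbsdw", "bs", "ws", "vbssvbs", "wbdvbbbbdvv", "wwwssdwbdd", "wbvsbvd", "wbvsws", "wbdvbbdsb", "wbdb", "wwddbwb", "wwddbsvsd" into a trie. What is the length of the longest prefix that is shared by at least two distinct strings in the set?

8

Look for the deepest trie node that still has at least two words in its subtree.
e.g. "wwwssdwbdd" and "wwwssdwbsww" share the prefix "wwwssdwb" of length 8; no pair shares a longer one.
Longest shared-prefix length: 8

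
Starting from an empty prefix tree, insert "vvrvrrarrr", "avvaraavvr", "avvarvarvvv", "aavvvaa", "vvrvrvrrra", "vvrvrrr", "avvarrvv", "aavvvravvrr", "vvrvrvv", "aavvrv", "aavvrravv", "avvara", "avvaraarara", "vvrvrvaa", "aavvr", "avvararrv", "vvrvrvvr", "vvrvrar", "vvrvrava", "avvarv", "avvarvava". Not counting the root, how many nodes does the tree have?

70

Trace insertions, counting only characters that open a new branch:
  "vvrvrrarrr" → 10 new (v, v, r, v, r, r, a, r, r, r)
  "avvaraavvr" → 10 new (a, v, v, a, r, a, a, v, v, r)
  "avvarvarvvv" → prefix "avvar" already present; 6 new (v, a, r, v, v, v)
  "aavvvaa" → prefix "a" already present; 6 new (a, v, v, v, a, a)
  "vvrvrvrrra" → prefix "vvrvr" already present; 5 new (v, r, r, r, a)
  "vvrvrrr" → prefix "vvrvrr" already present; 1 new (r)
  "avvarrvv" → prefix "avvar" already present; 3 new (r, v, v)
  "aavvvravvrr" → prefix "aavvv" already present; 6 new (r, a, v, v, r, r)
  "vvrvrvv" → prefix "vvrvrv" already present; 1 new (v)
  "aavvrv" → prefix "aavv" already present; 2 new (r, v)
  "aavvrravv" → prefix "aavvr" already present; 4 new (r, a, v, v)
  "avvara" → prefix "avvara" already present; 0 new (none)
  "avvaraarara" → prefix "avvaraa" already present; 4 new (r, a, r, a)
  "vvrvrvaa" → prefix "vvrvrv" already present; 2 new (a, a)
  "aavvr" → prefix "aavvr" already present; 0 new (none)
  "avvararrv" → prefix "avvara" already present; 3 new (r, r, v)
  "vvrvrvvr" → prefix "vvrvrvv" already present; 1 new (r)
  "vvrvrar" → prefix "vvrvr" already present; 2 new (a, r)
  "vvrvrava" → prefix "vvrvra" already present; 2 new (v, a)
  "avvarv" → prefix "avvarv" already present; 0 new (none)
  "avvarvava" → prefix "avvarva" already present; 2 new (v, a)
Total nodes = 10 + 10 + 6 + 6 + 5 + 1 + 3 + 6 + 1 + 2 + 4 + 0 + 4 + 2 + 0 + 3 + 1 + 2 + 2 + 0 + 2 = 70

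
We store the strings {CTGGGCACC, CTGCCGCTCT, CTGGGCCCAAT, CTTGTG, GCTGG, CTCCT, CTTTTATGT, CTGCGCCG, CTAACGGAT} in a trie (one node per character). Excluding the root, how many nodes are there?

For each word, the new-node count is its length minus the longest prefix already in the trie:
  "CTGGGCACC" → 9 new (C, T, G, G, G, C, A, C, C)
  "CTGCCGCTCT" → prefix "CTG" already present; 7 new (C, C, G, C, T, C, T)
  "CTGGGCCCAAT" → prefix "CTGGGC" already present; 5 new (C, C, A, A, T)
  "CTTGTG" → prefix "CT" already present; 4 new (T, G, T, G)
  "GCTGG" → 5 new (G, C, T, G, G)
  "CTCCT" → prefix "CT" already present; 3 new (C, C, T)
  "CTTTTATGT" → prefix "CTT" already present; 6 new (T, T, A, T, G, T)
  "CTGCGCCG" → prefix "CTGC" already present; 4 new (G, C, C, G)
  "CTAACGGAT" → prefix "CT" already present; 7 new (A, A, C, G, G, A, T)
Total nodes = 9 + 7 + 5 + 4 + 5 + 3 + 6 + 4 + 7 = 50

50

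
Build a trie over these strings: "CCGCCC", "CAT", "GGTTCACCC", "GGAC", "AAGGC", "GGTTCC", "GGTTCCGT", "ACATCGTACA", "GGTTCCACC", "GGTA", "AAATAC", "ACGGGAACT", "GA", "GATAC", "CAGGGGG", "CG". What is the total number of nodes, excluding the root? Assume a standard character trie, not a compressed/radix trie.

61

Insert word by word; a character creates a node only if that edge doesn't already exist:
  "CCGCCC" → 6 new (C, C, G, C, C, C)
  "CAT" → prefix "C" already present; 2 new (A, T)
  "GGTTCACCC" → 9 new (G, G, T, T, C, A, C, C, C)
  "GGAC" → prefix "GG" already present; 2 new (A, C)
  "AAGGC" → 5 new (A, A, G, G, C)
  "GGTTCC" → prefix "GGTTC" already present; 1 new (C)
  "GGTTCCGT" → prefix "GGTTCC" already present; 2 new (G, T)
  "ACATCGTACA" → prefix "A" already present; 9 new (C, A, T, C, G, T, A, C, A)
  "GGTTCCACC" → prefix "GGTTCC" already present; 3 new (A, C, C)
  "GGTA" → prefix "GGT" already present; 1 new (A)
  "AAATAC" → prefix "AA" already present; 4 new (A, T, A, C)
  "ACGGGAACT" → prefix "AC" already present; 7 new (G, G, G, A, A, C, T)
  "GA" → prefix "G" already present; 1 new (A)
  "GATAC" → prefix "GA" already present; 3 new (T, A, C)
  "CAGGGGG" → prefix "CA" already present; 5 new (G, G, G, G, G)
  "CG" → prefix "C" already present; 1 new (G)
Total nodes = 6 + 2 + 9 + 2 + 5 + 1 + 2 + 9 + 3 + 1 + 4 + 7 + 1 + 3 + 5 + 1 = 61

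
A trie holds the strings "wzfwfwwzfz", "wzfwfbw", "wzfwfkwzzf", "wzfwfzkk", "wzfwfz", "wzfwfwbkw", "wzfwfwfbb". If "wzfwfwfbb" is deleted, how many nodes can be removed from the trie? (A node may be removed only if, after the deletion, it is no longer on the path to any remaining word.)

A node on "wzfwfwfbb"'s path can go only if nothing else ends at it or branches off below it.
The suffix "fbb" (3 nodes) is used only by "wzfwfwfbb"; the node for "wzfwfw" still has the child "w", so pruning stops there.
Nodes removed: 3

3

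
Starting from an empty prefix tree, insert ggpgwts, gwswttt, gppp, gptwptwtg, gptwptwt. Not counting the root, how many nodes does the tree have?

23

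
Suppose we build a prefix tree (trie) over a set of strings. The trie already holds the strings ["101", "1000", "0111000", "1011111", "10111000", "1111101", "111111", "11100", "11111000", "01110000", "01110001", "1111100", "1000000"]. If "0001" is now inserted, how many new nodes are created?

3

The longest prefix of "0001" already in the trie is "0" (length 1).
New nodes needed: |"0001"| − 1 = 4 − 1 = 3.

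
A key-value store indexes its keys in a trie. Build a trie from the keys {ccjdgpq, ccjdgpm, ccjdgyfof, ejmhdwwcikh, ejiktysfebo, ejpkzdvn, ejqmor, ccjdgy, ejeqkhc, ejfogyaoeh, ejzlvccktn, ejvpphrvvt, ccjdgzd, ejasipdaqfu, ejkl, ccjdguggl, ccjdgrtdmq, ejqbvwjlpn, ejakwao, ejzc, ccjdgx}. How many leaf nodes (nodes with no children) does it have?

20

A leaf is a node with no children — equivalently, the end of a word that is not a proper prefix of any other stored word.
Those words: "ccjdgpm", "ccjdgpq", "ccjdgrtdmq", "ccjdguggl", "ccjdgx", "ccjdgyfof", "ccjdgzd", "ejakwao", "ejasipdaqfu", "ejeqkhc", "ejfogyaoeh", "ejiktysfebo", "ejkl", "ejmhdwwcikh", "ejpkzdvn", "ejqbvwjlpn", "ejqmor", "ejvpphrvvt", "ejzc", "ejzlvccktn"
Leaf count: 20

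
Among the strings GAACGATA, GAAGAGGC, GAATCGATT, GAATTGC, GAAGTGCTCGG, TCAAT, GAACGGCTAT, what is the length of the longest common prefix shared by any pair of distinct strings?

5

Look for the deepest trie node that still has at least two words in its subtree.
e.g. "GAACGATA" and "GAACGGCTAT" share the prefix "GAACG" of length 5; no pair shares a longer one.
Longest shared-prefix length: 5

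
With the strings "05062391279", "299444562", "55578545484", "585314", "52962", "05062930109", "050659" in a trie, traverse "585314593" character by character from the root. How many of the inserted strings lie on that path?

Walk "585314593" from the root; an end-of-word marker is hit whenever a stored word is a prefix of "585314593".
Prefixes of the query that are stored words: "585314"
Count: 1

1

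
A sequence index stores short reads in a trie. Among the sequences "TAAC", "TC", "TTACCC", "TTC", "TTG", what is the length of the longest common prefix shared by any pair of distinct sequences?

The deepest shared node is where two words last agree before diverging.
e.g. "TTACCC" and "TTC" share the prefix "TT" of length 2; no pair shares a longer one.
Longest shared-prefix length: 2

2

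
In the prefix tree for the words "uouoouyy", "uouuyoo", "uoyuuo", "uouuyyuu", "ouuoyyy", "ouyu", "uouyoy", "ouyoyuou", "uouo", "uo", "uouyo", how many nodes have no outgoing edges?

8

Leaves are exactly the stored words that no other stored word extends.
Those words: "ouuoyyy", "ouyoyuou", "ouyu", "uouoouyy", "uouuyoo", "uouuyyuu", "uouyoy", "uoyuuo"
Leaf count: 8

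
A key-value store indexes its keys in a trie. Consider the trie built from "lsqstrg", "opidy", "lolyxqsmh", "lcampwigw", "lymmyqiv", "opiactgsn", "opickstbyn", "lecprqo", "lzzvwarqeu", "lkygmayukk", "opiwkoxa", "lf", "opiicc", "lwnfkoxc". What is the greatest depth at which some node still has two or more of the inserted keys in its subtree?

3

The deepest shared node is where two words last agree before diverging.
"opiactgsn" and "opickstbyn" agree on "opi" (3 characters) before diverging; nothing deeper is shared.
Longest shared-prefix length: 3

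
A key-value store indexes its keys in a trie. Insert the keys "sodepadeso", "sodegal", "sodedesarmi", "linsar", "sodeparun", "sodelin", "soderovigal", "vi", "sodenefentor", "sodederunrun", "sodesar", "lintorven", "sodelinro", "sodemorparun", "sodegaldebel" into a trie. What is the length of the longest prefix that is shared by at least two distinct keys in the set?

Equivalently: take the maximum, over all pairs, of their longest common prefix length.
e.g. "sodegal" and "sodegaldebel" share the prefix "sodegal" of length 7; no pair shares a longer one.
Longest shared-prefix length: 7

7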